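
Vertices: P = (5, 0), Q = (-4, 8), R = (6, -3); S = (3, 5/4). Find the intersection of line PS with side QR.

Barycentric coordinates of S with respect to PQR: (1/2, 1/4, 1/4).
On side QR the P-coordinate is zero; dropping S's P-weight 1/2 and renormalizing the remaining 1/4 : 1/4 gives weights 1/2, 1/2 on Q, R.
T = (1/2)·(-4, 8) + (1/2)·(6, -3) = (1, 5/2).

(1, 5/2)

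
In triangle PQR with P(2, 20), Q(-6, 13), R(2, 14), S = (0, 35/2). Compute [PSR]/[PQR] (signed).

[PQR] = ½·(2·(13−14) + (-6)·(14−20) + 2·(20−13)) = ½·(-2 + 36 + 14) = 24.
[PSR] = ½·(2·(35/2−14) + 0·(14−20) + 2·(20−(35/2))) = ½·(7 + 0 + 5) = 6, so the ratio is 6/24 = 1/4.

1/4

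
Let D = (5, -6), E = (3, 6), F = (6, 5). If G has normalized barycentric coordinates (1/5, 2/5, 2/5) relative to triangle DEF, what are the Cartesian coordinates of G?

(23/5, 16/5)

G = (1/5)·D + (2/5)·E + (2/5)·F.
x-coordinate: (1/5)·5 + (2/5)·3 + (2/5)·6 = 23/5.
y-coordinate: (1/5)·(-6) + (2/5)·6 + (2/5)·5 = 16/5.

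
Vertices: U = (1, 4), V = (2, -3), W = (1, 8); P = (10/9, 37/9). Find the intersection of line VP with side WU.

(1, 5)

Barycentric coordinates of P with respect to UVW: (2/3, 1/9, 2/9).
On side WU the V-coordinate is zero; dropping P's V-weight 1/9 and renormalizing the remaining 2/9 : 2/3 gives weights 1/4, 3/4 on W, U.
Q = (1/4)·(1, 8) + (3/4)·(1, 4) = (1, 5).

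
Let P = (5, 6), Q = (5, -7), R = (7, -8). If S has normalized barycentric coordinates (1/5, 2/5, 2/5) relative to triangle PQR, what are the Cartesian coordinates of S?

(29/5, -24/5)

S = (1/5)·P + (2/5)·Q + (2/5)·R.
x-coordinate: (1/5)·5 + (2/5)·5 + (2/5)·7 = 29/5.
y-coordinate: (1/5)·6 + (2/5)·(-7) + (2/5)·(-8) = -24/5.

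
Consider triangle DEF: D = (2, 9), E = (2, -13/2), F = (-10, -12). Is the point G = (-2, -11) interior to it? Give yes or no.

Barycentric coordinates of G: (-16/93, 26/31, 1/3).
The three coordinates are negative, positive, positive; a point is interior exactly when all three are positive.

no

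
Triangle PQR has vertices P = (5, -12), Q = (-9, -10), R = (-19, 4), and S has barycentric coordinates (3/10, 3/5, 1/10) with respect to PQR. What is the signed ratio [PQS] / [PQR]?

The signed ratio [PQS]/[PQR] equals the barycentric coordinate of S at vertex R, which is 1/10.

1/10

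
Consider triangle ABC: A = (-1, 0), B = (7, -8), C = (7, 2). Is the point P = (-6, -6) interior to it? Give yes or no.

no

Barycentric coordinates of P: (13/8, 19/40, -11/10).
The three coordinates are positive, positive, negative; a point is interior exactly when all three are positive.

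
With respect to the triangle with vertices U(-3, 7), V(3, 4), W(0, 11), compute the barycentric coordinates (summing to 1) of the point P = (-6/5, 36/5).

Signed area of the reference triangle: [UVW] = ½·((-3)·(4−11) + 3·(11−7) + 0·(7−4)) = ½·(21 + 12 + 0) = 33/2.
[PVW] = ½·((-6/5)·(4−11) + 3·(11−(36/5)) + 0·(36/5−4)) = ½·(42/5 + 57/5 + 0) = 99/10, so the U-coordinate is (99/10)/(33/2) = 3/5.
[UPW] = ½·((-3)·(36/5−11) + (-6/5)·(11−7) + 0·(7−(36/5))) = ½·(57/5 − 24/5 + 0) = 33/10, so the V-coordinate is 1/5.
[UVP] = ½·((-3)·(4−(36/5)) + 3·(36/5−7) + (-6/5)·(7−4)) = ½·(48/5 + 3/5 − 18/5) = 33/10, so the W-coordinate is 1/5.

(3/5, 1/5, 1/5)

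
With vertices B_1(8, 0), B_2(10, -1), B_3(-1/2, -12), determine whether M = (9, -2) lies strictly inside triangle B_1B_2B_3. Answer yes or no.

Barycentric coordinates of M: (1/65, 58/65, 6/65).
The three coordinates are positive, positive, positive; a point is interior exactly when all three are positive.

yes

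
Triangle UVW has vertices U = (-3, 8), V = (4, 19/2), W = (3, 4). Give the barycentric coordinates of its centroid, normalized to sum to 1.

The centroid is the average of the vertices, so each weight is 1/3.

(1/3, 1/3, 1/3)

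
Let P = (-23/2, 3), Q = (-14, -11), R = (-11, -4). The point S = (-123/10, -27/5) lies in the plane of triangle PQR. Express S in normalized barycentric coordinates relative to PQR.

Signed area of the reference triangle: [PQR] = ½·((-23/2)·(-11−(-4)) + (-14)·(-4−3) + (-11)·(3−(-11))) = ½·(161/2 + 98 − 154) = 49/4.
[SQR] = ½·((-123/10)·(-11−(-4)) + (-14)·(-4−(-27/5)) + (-11)·(-27/5−(-11))) = ½·(861/10 − 98/5 − 308/5) = 49/20, so the P-coordinate is (49/20)/(49/4) = 1/5.
[PSR] = ½·((-23/2)·(-27/5−(-4)) + (-123/10)·(-4−3) + (-11)·(3−(-27/5))) = ½·(161/10 + 861/10 − 462/5) = 49/10, so the Q-coordinate is 2/5.
[PQS] = ½·((-23/2)·(-11−(-27/5)) + (-14)·(-27/5−3) + (-123/10)·(3−(-11))) = ½·(322/5 + 588/5 − 861/5) = 49/10, so the R-coordinate is 2/5.

(1/5, 2/5, 2/5)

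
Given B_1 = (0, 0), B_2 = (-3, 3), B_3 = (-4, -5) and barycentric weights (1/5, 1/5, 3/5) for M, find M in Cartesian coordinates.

(-3, -12/5)

M = (1/5)·B_1 + (1/5)·B_2 + (3/5)·B_3.
x-coordinate: (1/5)·0 + (1/5)·(-3) + (3/5)·(-4) = -3.
y-coordinate: (1/5)·0 + (1/5)·3 + (3/5)·(-5) = -12/5.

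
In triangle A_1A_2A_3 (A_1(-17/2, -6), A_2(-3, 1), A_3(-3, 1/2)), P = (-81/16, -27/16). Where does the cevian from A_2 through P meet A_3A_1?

Barycentric coordinates of P with respect to A_1A_2A_3: (3/8, 1/2, 1/8).
On side A_3A_1 the A_2-coordinate is zero; dropping P's A_2-weight 1/2 and renormalizing the remaining 1/8 : 3/8 gives weights 1/4, 3/4 on A_3, A_1.
Q = (1/4)·(-3, 1/2) + (3/4)·(-17/2, -6) = (-57/8, -35/8).

(-57/8, -35/8)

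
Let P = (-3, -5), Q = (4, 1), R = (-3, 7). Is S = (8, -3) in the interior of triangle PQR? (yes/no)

no

Barycentric coordinates of S: (1/21, 11/7, -13/21).
The three coordinates are positive, positive, negative; a point is interior exactly when all three are positive.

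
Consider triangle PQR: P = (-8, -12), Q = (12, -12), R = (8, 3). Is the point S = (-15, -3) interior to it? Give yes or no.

no

Barycentric coordinates of S: (123/100, -83/100, 3/5).
The three coordinates are positive, negative, positive; a point is interior exactly when all three are positive.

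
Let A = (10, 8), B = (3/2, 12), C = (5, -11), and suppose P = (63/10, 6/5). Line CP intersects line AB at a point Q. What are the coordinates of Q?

Barycentric coordinates of P with respect to ABC: (2/5, 1/5, 2/5).
On side AB the C-coordinate is zero; dropping P's C-weight 2/5 and renormalizing the remaining 2/5 : 1/5 gives weights 2/3, 1/3 on A, B.
Q = (2/3)·(10, 8) + (1/3)·(3/2, 12) = (43/6, 28/3).

(43/6, 28/3)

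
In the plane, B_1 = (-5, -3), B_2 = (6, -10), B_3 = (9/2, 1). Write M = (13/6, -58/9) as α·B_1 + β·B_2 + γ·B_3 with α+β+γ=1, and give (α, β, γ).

Signed area of the reference triangle: [B_1B_2B_3] = ½·((-5)·(-10−1) + 6·(1−(-3)) + (9/2)·(-3−(-10))) = ½·(55 + 24 + 63/2) = 221/4.
[MB_2B_3] = ½·((13/6)·(-10−1) + 6·(1−(-58/9)) + (9/2)·(-58/9−(-10))) = ½·(-143/6 + 134/3 + 16) = 221/12, so the B_1-coordinate is (221/12)/(221/4) = 1/3.
[B_1MB_3] = ½·((-5)·(-58/9−1) + (13/6)·(1−(-3)) + (9/2)·(-3−(-58/9))) = ½·(335/9 + 26/3 + 31/2) = 1105/36, so the B_2-coordinate is 5/9.
[B_1B_2M] = ½·((-5)·(-10−(-58/9)) + 6·(-58/9−(-3)) + (13/6)·(-3−(-10))) = ½·(160/9 − 62/3 + 91/6) = 221/36, so the B_3-coordinate is 1/9.

(1/3, 5/9, 1/9)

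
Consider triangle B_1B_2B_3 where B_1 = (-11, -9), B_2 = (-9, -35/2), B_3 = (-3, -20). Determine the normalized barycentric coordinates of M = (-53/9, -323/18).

(1/9, 1/3, 5/9)

Signed area of the reference triangle: [B_1B_2B_3] = ½·((-11)·(-35/2−(-20)) + (-9)·(-20−(-9)) + (-3)·(-9−(-35/2))) = ½·(-55/2 + 99 − 51/2) = 23.
[MB_2B_3] = ½·((-53/9)·(-35/2−(-20)) + (-9)·(-20−(-323/18)) + (-3)·(-323/18−(-35/2))) = ½·(-265/18 + 37/2 + 4/3) = 23/9, so the B_1-coordinate is (23/9)/23 = 1/9.
[B_1MB_3] = ½·((-11)·(-323/18−(-20)) + (-53/9)·(-20−(-9)) + (-3)·(-9−(-323/18))) = ½·(-407/18 + 583/9 − 161/6) = 23/3, so the B_2-coordinate is 1/3.
[B_1B_2M] = ½·((-11)·(-35/2−(-323/18)) + (-9)·(-323/18−(-9)) + (-53/9)·(-9−(-35/2))) = ½·(-44/9 + 161/2 − 901/18) = 115/9, so the B_3-coordinate is 5/9.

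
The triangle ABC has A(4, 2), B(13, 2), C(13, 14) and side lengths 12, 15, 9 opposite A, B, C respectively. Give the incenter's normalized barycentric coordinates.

The incenter has barycentric coordinates proportional to the opposite side lengths: (12 : 15 : 9).
Normalizing by 12+15+9 = 36 gives (1/3, 5/12, 1/4).

(1/3, 5/12, 1/4)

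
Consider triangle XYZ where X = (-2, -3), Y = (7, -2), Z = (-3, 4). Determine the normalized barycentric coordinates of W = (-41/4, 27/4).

Signed area of the reference triangle: [XYZ] = ½·((-2)·(-2−4) + 7·(4−(-3)) + (-3)·(-3−(-2))) = ½·(12 + 49 + 3) = 32.
[WYZ] = ½·((-41/4)·(-2−4) + 7·(4−(27/4)) + (-3)·(27/4−(-2))) = ½·(123/2 − 77/4 − 105/4) = 8, so the X-coordinate is 8/32 = 1/4.
[XWZ] = ½·((-2)·(27/4−4) + (-41/4)·(4−(-3)) + (-3)·(-3−(27/4))) = ½·(-11/2 − 287/4 + 117/4) = -24, so the Y-coordinate is -3/4.
[XYW] = ½·((-2)·(-2−(27/4)) + 7·(27/4−(-3)) + (-41/4)·(-3−(-2))) = ½·(35/2 + 273/4 + 41/4) = 48, so the Z-coordinate is 3/2.
Check: 1/4 − 3/4 + 3/2 = 1.

(1/4, -3/4, 3/2)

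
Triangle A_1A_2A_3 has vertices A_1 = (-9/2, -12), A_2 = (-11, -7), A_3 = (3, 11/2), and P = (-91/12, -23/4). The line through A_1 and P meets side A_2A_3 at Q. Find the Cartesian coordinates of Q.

(-41/5, -9/2)

Barycentric coordinates of P with respect to A_1A_2A_3: (1/6, 2/3, 1/6).
On side A_2A_3 the A_1-coordinate is zero; dropping P's A_1-weight 1/6 and renormalizing the remaining 2/3 : 1/6 gives weights 4/5, 1/5 on A_2, A_3.
Q = (4/5)·(-11, -7) + (1/5)·(3, 11/2) = (-41/5, -9/2).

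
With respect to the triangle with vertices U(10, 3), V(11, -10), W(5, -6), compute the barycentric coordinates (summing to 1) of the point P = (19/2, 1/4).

Signed area of the reference triangle: [UVW] = ½·(10·(-10−(-6)) + 11·(-6−3) + 5·(3−(-10))) = ½·(-40 − 99 + 65) = -37.
[PVW] = ½·((19/2)·(-10−(-6)) + 11·(-6−(1/4)) + 5·(1/4−(-10))) = ½·(-38 − 275/4 + 205/4) = -111/4, so the U-coordinate is (-111/4)/(-37) = 3/4.
[UPW] = ½·(10·(1/4−(-6)) + (19/2)·(-6−3) + 5·(3−(1/4))) = ½·(125/2 − 171/2 + 55/4) = -37/8, so the V-coordinate is 1/8.
[UVP] = ½·(10·(-10−(1/4)) + 11·(1/4−3) + (19/2)·(3−(-10))) = ½·(-205/2 − 121/4 + 247/2) = -37/8, so the W-coordinate is 1/8.

(3/4, 1/8, 1/8)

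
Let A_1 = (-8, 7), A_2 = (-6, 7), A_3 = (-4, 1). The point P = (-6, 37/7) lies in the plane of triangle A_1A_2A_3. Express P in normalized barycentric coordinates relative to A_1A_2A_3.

Signed area of the reference triangle: [A_1A_2A_3] = ½·((-8)·(7−1) + (-6)·(1−7) + (-4)·(7−7)) = ½·(-48 + 36 + 0) = -6.
[PA_2A_3] = ½·((-6)·(7−1) + (-6)·(1−(37/7)) + (-4)·(37/7−7)) = ½·(-36 + 180/7 + 48/7) = -12/7, so the A_1-coordinate is (-12/7)/(-6) = 2/7.
[A_1PA_3] = ½·((-8)·(37/7−1) + (-6)·(1−7) + (-4)·(7−(37/7))) = ½·(-240/7 + 36 − 48/7) = -18/7, so the A_2-coordinate is 3/7.
[A_1A_2P] = ½·((-8)·(7−(37/7)) + (-6)·(37/7−7) + (-6)·(7−7)) = ½·(-96/7 + 72/7 + 0) = -12/7, so the A_3-coordinate is 2/7.
Check: 2/7 + 3/7 + 2/7 = 1.

(2/7, 3/7, 2/7)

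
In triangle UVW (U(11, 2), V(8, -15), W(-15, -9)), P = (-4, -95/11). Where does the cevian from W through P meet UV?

Barycentric coordinates of P with respect to UVW: (2/11, 3/11, 6/11).
On side UV the W-coordinate is zero; dropping P's W-weight 6/11 and renormalizing the remaining 2/11 : 3/11 gives weights 2/5, 3/5 on U, V.
Q = (2/5)·(11, 2) + (3/5)·(8, -15) = (46/5, -41/5).

(46/5, -41/5)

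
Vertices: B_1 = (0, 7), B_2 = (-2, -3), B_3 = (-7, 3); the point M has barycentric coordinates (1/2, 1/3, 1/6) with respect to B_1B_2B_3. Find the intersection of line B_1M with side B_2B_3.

Line B_1M meets B_2B_3 where the B_1-coordinate vanishes; zeroing M's B_1-weight and renormalizing leaves B_2, B_3-weights 1/3 : 1/6 → (2/3, 1/3).
So N = (2/3)·B_2 + (1/3)·B_3 = (-11/3, -1).

(-11/3, -1)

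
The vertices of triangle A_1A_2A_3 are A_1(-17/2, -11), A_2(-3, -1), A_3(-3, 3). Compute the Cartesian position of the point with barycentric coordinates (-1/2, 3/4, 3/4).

(-1/4, 7)

P = (-1/2)·A_1 + (3/4)·A_2 + (3/4)·A_3.
x-coordinate: (-1/2)·(-17/2) + (3/4)·(-3) + (3/4)·(-3) = -1/4.
y-coordinate: (-1/2)·(-11) + (3/4)·(-1) + (3/4)·3 = 7.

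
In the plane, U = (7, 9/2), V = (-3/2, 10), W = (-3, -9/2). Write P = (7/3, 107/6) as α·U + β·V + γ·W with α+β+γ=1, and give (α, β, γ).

(1/3, 4/3, -2/3)

Signed area of the reference triangle: [UVW] = ½·(7·(10−(-9/2)) + (-3/2)·(-9/2−(9/2)) + (-3)·(9/2−10)) = ½·(203/2 + 27/2 + 33/2) = 263/4.
[PVW] = ½·((7/3)·(10−(-9/2)) + (-3/2)·(-9/2−(107/6)) + (-3)·(107/6−10)) = ½·(203/6 + 67/2 − 47/2) = 263/12, so the U-coordinate is (263/12)/(263/4) = 1/3.
[UPW] = ½·(7·(107/6−(-9/2)) + (7/3)·(-9/2−(9/2)) + (-3)·(9/2−(107/6))) = ½·(469/3 − 21 + 40) = 263/3, so the V-coordinate is 4/3.
[UVP] = ½·(7·(10−(107/6)) + (-3/2)·(107/6−(9/2)) + (7/3)·(9/2−10)) = ½·(-329/6 − 20 − 77/6) = -263/6, so the W-coordinate is -2/3.
Check: 1/3 + 4/3 − 2/3 = 1.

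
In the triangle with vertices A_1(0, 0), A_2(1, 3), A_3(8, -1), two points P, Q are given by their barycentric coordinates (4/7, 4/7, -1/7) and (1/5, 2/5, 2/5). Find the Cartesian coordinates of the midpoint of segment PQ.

(53/35, 93/70)

Barycentric coordinates of the midpoint are the average: (27/70, 17/35, 9/70).
Converting: (27/70)·A_1 + (17/35)·A_2 + (9/70)·A_3 = (53/35, 93/70).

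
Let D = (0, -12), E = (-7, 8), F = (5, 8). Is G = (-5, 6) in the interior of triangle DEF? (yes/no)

yes

Barycentric coordinates of G: (1/10, 19/24, 13/120).
The three coordinates are positive, positive, positive; a point is interior exactly when all three are positive.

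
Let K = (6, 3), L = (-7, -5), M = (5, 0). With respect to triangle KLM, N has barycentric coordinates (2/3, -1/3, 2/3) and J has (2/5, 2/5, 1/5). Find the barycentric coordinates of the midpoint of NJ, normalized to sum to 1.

Since both coordinate triples sum to 1, the midpoint's barycentrics are the componentwise average.
(2/3+2/5)/2 = 8/15; similarly 1/30 and 13/30.

(8/15, 1/30, 13/30)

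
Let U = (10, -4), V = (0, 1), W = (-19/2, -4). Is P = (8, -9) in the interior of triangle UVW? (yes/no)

no

Barycentric coordinates of P: (18/13, -1, 8/13).
The three coordinates are positive, negative, positive; a point is interior exactly when all three are positive.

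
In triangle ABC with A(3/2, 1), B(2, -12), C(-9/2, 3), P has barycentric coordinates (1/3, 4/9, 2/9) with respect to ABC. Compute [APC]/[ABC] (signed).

The signed ratio [APC]/[ABC] equals the barycentric coordinate of P at vertex B, which is 4/9.

4/9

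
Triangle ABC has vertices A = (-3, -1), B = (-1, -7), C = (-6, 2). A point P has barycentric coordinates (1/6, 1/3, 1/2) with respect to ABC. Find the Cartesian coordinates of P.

(-23/6, -3/2)

P = (1/6)·A + (1/3)·B + (1/2)·C.
x-coordinate: (1/6)·(-3) + (1/3)·(-1) + (1/2)·(-6) = -23/6.
y-coordinate: (1/6)·(-1) + (1/3)·(-7) + (1/2)·2 = -3/2.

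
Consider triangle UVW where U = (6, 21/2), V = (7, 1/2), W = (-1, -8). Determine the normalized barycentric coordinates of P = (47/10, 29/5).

Signed area of the reference triangle: [UVW] = ½·(6·(1/2−(-8)) + 7·(-8−(21/2)) + (-1)·(21/2−(1/2))) = ½·(51 − 259/2 − 10) = -177/4.
[PVW] = ½·((47/10)·(1/2−(-8)) + 7·(-8−(29/5)) + (-1)·(29/5−(1/2))) = ½·(799/20 − 483/5 − 53/10) = -1239/40, so the U-coordinate is (-1239/40)/(-177/4) = 7/10.
[UPW] = ½·(6·(29/5−(-8)) + (47/10)·(-8−(21/2)) + (-1)·(21/2−(29/5))) = ½·(414/5 − 1739/20 − 47/10) = -177/40, so the V-coordinate is 1/10.
[UVP] = ½·(6·(1/2−(29/5)) + 7·(29/5−(21/2)) + (47/10)·(21/2−(1/2))) = ½·(-159/5 − 329/10 + 47) = -177/20, so the W-coordinate is 1/5.

(7/10, 1/10, 1/5)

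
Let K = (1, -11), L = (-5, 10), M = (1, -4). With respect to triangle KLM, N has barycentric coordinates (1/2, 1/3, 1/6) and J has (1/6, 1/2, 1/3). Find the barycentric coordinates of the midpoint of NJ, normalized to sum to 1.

Since both coordinate triples sum to 1, the midpoint's barycentrics are the componentwise average.
(1/2+1/6)/2 = 1/3; similarly 5/12 and 1/4.

(1/3, 5/12, 1/4)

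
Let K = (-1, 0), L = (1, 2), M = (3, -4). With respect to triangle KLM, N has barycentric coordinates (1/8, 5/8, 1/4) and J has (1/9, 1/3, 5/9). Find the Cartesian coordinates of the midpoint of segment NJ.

(113/72, -47/72)

Barycentric coordinates of the midpoint are the average: (17/144, 23/48, 29/72).
Converting: (17/144)·K + (23/48)·L + (29/72)·M = (113/72, -47/72).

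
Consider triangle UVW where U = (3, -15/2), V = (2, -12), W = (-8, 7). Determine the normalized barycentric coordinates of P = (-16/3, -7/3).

(-2/3, 1, 2/3)

Signed area of the reference triangle: [UVW] = ½·(3·(-12−7) + 2·(7−(-15/2)) + (-8)·(-15/2−(-12))) = ½·(-57 + 29 − 36) = -32.
[PVW] = ½·((-16/3)·(-12−7) + 2·(7−(-7/3)) + (-8)·(-7/3−(-12))) = ½·(304/3 + 56/3 − 232/3) = 64/3, so the U-coordinate is (64/3)/(-32) = -2/3.
[UPW] = ½·(3·(-7/3−7) + (-16/3)·(7−(-15/2)) + (-8)·(-15/2−(-7/3))) = ½·(-28 − 232/3 + 124/3) = -32, so the V-coordinate is 1.
[UVP] = ½·(3·(-12−(-7/3)) + 2·(-7/3−(-15/2)) + (-16/3)·(-15/2−(-12))) = ½·(-29 + 31/3 − 24) = -64/3, so the W-coordinate is 2/3.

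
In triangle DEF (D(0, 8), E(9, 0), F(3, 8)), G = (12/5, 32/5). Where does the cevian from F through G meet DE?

Barycentric coordinates of G with respect to DEF: (3/5, 1/5, 1/5).
On side DE the F-coordinate is zero; dropping G's F-weight 1/5 and renormalizing the remaining 3/5 : 1/5 gives weights 3/4, 1/4 on D, E.
H = (3/4)·(0, 8) + (1/4)·(9, 0) = (9/4, 6).

(9/4, 6)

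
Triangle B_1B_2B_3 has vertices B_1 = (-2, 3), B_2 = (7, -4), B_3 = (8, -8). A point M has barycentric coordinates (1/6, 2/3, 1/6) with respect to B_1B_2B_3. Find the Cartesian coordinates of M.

(17/3, -7/2)

M = (1/6)·B_1 + (2/3)·B_2 + (1/6)·B_3.
x-coordinate: (1/6)·(-2) + (2/3)·7 + (1/6)·8 = 17/3.
y-coordinate: (1/6)·3 + (2/3)·(-4) + (1/6)·(-8) = -7/2.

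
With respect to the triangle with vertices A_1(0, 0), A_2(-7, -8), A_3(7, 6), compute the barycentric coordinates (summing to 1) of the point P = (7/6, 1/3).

(1/6, 1/3, 1/2)

Signed area of the reference triangle: [A_1A_2A_3] = ½·(0·(-8−6) + (-7)·(6−0) + 7·(0−(-8))) = ½·(0 − 42 + 56) = 7.
[PA_2A_3] = ½·((7/6)·(-8−6) + (-7)·(6−(1/3)) + 7·(1/3−(-8))) = ½·(-49/3 − 119/3 + 175/3) = 7/6, so the A_1-coordinate is (7/6)/7 = 1/6.
[A_1PA_3] = ½·(0·(1/3−6) + (7/6)·(6−0) + 7·(0−(1/3))) = ½·(0 + 7 − 7/3) = 7/3, so the A_2-coordinate is 1/3.
[A_1A_2P] = ½·(0·(-8−(1/3)) + (-7)·(1/3−0) + (7/6)·(0−(-8))) = ½·(0 − 7/3 + 28/3) = 7/2, so the A_3-coordinate is 1/2.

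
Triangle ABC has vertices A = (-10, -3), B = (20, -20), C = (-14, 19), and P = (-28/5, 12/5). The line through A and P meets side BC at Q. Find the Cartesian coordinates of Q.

(-8/3, 6)

Barycentric coordinates of P with respect to ABC: (2/5, 1/5, 2/5).
On side BC the A-coordinate is zero; dropping P's A-weight 2/5 and renormalizing the remaining 1/5 : 2/5 gives weights 1/3, 2/3 on B, C.
Q = (1/3)·(20, -20) + (2/3)·(-14, 19) = (-8/3, 6).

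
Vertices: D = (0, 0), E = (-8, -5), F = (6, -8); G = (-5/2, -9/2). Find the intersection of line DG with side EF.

(-10/3, -6)

Barycentric coordinates of G with respect to DEF: (1/4, 1/2, 1/4).
On side EF the D-coordinate is zero; dropping G's D-weight 1/4 and renormalizing the remaining 1/2 : 1/4 gives weights 2/3, 1/3 on E, F.
H = (2/3)·(-8, -5) + (1/3)·(6, -8) = (-10/3, -6).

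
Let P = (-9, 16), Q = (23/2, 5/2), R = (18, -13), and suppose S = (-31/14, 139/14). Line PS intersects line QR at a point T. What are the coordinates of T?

Barycentric coordinates of S with respect to PQR: (5/7, 1/7, 1/7).
On side QR the P-coordinate is zero; dropping S's P-weight 5/7 and renormalizing the remaining 1/7 : 1/7 gives weights 1/2, 1/2 on Q, R.
T = (1/2)·(23/2, 5/2) + (1/2)·(18, -13) = (59/4, -21/4).

(59/4, -21/4)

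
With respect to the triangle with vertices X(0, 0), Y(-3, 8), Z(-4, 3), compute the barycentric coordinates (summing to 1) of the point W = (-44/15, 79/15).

Signed area of the reference triangle: [XYZ] = ½·(0·(8−3) + (-3)·(3−0) + (-4)·(0−8)) = ½·(0 − 9 + 32) = 23/2.
[WYZ] = ½·((-44/15)·(8−3) + (-3)·(3−(79/15)) + (-4)·(79/15−8)) = ½·(-44/3 + 34/5 + 164/15) = 23/15, so the X-coordinate is (23/15)/(23/2) = 2/15.
[XWZ] = ½·(0·(79/15−3) + (-44/15)·(3−0) + (-4)·(0−(79/15))) = ½·(0 − 44/5 + 316/15) = 92/15, so the Y-coordinate is 8/15.
[XYW] = ½·(0·(8−(79/15)) + (-3)·(79/15−0) + (-44/15)·(0−8)) = ½·(0 − 79/5 + 352/15) = 23/6, so the Z-coordinate is 1/3.
Check: 2/15 + 8/15 + 1/3 = 1.

(2/15, 8/15, 1/3)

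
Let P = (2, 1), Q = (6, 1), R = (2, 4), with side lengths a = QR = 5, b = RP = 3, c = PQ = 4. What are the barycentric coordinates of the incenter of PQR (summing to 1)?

(5/12, 1/4, 1/3)

The incenter has barycentric coordinates proportional to the opposite side lengths: (5 : 3 : 4).
Normalizing by 5+3+4 = 12 gives (5/12, 1/4, 1/3).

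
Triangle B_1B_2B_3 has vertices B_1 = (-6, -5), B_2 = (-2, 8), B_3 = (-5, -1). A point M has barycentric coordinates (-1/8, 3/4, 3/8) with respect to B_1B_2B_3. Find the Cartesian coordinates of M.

M = (-1/8)·B_1 + (3/4)·B_2 + (3/8)·B_3.
x-coordinate: (-1/8)·(-6) + (3/4)·(-2) + (3/8)·(-5) = -21/8.
y-coordinate: (-1/8)·(-5) + (3/4)·8 + (3/8)·(-1) = 25/4.

(-21/8, 25/4)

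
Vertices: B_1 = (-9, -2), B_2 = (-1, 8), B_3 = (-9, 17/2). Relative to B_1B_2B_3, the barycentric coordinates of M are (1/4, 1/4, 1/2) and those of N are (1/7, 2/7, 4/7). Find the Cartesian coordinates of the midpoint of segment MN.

Barycentric coordinates of the midpoint are the average: (11/56, 15/56, 15/28).
Converting: (11/56)·B_1 + (15/56)·B_2 + (15/28)·B_3 = (-48/7, 353/56).

(-48/7, 353/56)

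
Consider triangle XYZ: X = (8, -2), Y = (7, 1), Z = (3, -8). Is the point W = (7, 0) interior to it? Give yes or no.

Barycentric coordinates of W: (4/21, 16/21, 1/21).
The three coordinates are positive, positive, positive; a point is interior exactly when all three are positive.

yes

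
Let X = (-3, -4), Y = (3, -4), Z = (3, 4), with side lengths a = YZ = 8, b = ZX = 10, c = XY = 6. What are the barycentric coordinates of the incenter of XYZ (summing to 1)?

The incenter has barycentric coordinates proportional to the opposite side lengths: (8 : 10 : 6).
Normalizing by 8+10+6 = 24 gives (1/3, 5/12, 1/4).

(1/3, 5/12, 1/4)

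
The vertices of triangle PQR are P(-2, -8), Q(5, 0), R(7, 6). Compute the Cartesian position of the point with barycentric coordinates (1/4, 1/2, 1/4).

S = (1/4)·P + (1/2)·Q + (1/4)·R.
x-coordinate: (1/4)·(-2) + (1/2)·5 + (1/4)·7 = 15/4.
y-coordinate: (1/4)·(-8) + (1/2)·0 + (1/4)·6 = -1/2.

(15/4, -1/2)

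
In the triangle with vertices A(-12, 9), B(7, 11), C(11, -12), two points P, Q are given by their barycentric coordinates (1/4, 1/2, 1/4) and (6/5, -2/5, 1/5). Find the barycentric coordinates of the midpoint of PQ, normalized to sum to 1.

Since both coordinate triples sum to 1, the midpoint's barycentrics are the componentwise average.
(1/4+6/5)/2 = 29/40; similarly 1/20 and 9/40.

(29/40, 1/20, 9/40)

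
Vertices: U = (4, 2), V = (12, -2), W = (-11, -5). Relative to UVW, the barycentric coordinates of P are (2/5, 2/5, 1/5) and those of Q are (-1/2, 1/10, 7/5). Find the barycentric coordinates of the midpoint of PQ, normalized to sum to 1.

(-1/20, 1/4, 4/5)

Since both coordinate triples sum to 1, the midpoint's barycentrics are the componentwise average.
(2/5+-1/2)/2 = -1/20; similarly 1/4 and 4/5.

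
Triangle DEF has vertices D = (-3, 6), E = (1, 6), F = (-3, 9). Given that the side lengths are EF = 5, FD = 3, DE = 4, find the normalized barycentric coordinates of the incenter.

(5/12, 1/4, 1/3)

The incenter has barycentric coordinates proportional to the opposite side lengths: (5 : 3 : 4).
Normalizing by 5+3+4 = 12 gives (5/12, 1/4, 1/3).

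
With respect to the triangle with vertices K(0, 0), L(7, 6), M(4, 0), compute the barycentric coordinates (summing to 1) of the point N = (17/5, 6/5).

Signed area of the reference triangle: [KLM] = ½·(0·(6−0) + 7·(0−0) + 4·(0−6)) = ½·(0 + 0 − 24) = -12.
[NLM] = ½·((17/5)·(6−0) + 7·(0−(6/5)) + 4·(6/5−6)) = ½·(102/5 − 42/5 − 96/5) = -18/5, so the K-coordinate is (-18/5)/(-12) = 3/10.
[KNM] = ½·(0·(6/5−0) + (17/5)·(0−0) + 4·(0−(6/5))) = ½·(0 + 0 − 24/5) = -12/5, so the L-coordinate is 1/5.
[KLN] = ½·(0·(6−(6/5)) + 7·(6/5−0) + (17/5)·(0−6)) = ½·(0 + 42/5 − 102/5) = -6, so the M-coordinate is 1/2.

(3/10, 1/5, 1/2)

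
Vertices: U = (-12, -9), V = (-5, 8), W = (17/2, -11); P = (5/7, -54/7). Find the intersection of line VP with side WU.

Barycentric coordinates of P with respect to UVW: (2/7, 1/7, 4/7).
On side WU the V-coordinate is zero; dropping P's V-weight 1/7 and renormalizing the remaining 4/7 : 2/7 gives weights 2/3, 1/3 on W, U.
Q = (2/3)·(17/2, -11) + (1/3)·(-12, -9) = (5/3, -31/3).

(5/3, -31/3)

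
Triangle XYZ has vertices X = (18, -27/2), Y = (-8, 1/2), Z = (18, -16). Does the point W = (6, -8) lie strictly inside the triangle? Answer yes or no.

Barycentric coordinates of W: (2/13, 6/13, 5/13).
The three coordinates are positive, positive, positive; a point is interior exactly when all three are positive.

yes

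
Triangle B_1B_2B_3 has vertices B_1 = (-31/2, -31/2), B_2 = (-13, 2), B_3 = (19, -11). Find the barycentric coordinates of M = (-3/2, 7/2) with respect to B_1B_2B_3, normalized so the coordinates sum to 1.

Signed area of the reference triangle: [B_1B_2B_3] = ½·((-31/2)·(2−(-11)) + (-13)·(-11−(-31/2)) + 19·(-31/2−2)) = ½·(-403/2 − 117/2 − 665/2) = -1185/4.
[MB_2B_3] = ½·((-3/2)·(2−(-11)) + (-13)·(-11−(7/2)) + 19·(7/2−2)) = ½·(-39/2 + 377/2 + 57/2) = 395/4, so the B_1-coordinate is (395/4)/(-1185/4) = -1/3.
[B_1MB_3] = ½·((-31/2)·(7/2−(-11)) + (-3/2)·(-11−(-31/2)) + 19·(-31/2−(7/2))) = ½·(-899/4 − 27/4 − 361) = -1185/4, so the B_2-coordinate is 1.
[B_1B_2M] = ½·((-31/2)·(2−(7/2)) + (-13)·(7/2−(-31/2)) + (-3/2)·(-31/2−2)) = ½·(93/4 − 247 + 105/4) = -395/4, so the B_3-coordinate is 1/3.

(-1/3, 1, 1/3)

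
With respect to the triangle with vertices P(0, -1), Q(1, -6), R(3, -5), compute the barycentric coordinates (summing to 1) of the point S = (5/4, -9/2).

(1/4, 1/2, 1/4)

Signed area of the reference triangle: [PQR] = ½·(0·(-6−(-5)) + 1·(-5−(-1)) + 3·(-1−(-6))) = ½·(0 − 4 + 15) = 11/2.
[SQR] = ½·((5/4)·(-6−(-5)) + 1·(-5−(-9/2)) + 3·(-9/2−(-6))) = ½·(-5/4 − 1/2 + 9/2) = 11/8, so the P-coordinate is (11/8)/(11/2) = 1/4.
[PSR] = ½·(0·(-9/2−(-5)) + (5/4)·(-5−(-1)) + 3·(-1−(-9/2))) = ½·(0 − 5 + 21/2) = 11/4, so the Q-coordinate is 1/2.
[PQS] = ½·(0·(-6−(-9/2)) + 1·(-9/2−(-1)) + (5/4)·(-1−(-6))) = ½·(0 − 7/2 + 25/4) = 11/8, so the R-coordinate is 1/4.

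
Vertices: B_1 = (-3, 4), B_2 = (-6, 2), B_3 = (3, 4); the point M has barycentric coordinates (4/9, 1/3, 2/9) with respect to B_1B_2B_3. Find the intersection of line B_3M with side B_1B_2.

Line B_3M meets B_1B_2 where the B_3-coordinate vanishes; zeroing M's B_3-weight and renormalizing leaves B_1, B_2-weights 4/9 : 1/3 → (4/7, 3/7).
So N = (4/7)·B_1 + (3/7)·B_2 = (-30/7, 22/7).

(-30/7, 22/7)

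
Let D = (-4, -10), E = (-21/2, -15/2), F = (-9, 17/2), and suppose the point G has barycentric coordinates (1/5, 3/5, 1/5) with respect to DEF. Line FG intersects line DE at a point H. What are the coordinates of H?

(-71/8, -65/8)

Line FG meets DE where the F-coordinate vanishes; zeroing G's F-weight and renormalizing leaves D, E-weights 1/5 : 3/5 → (1/4, 3/4).
So H = (1/4)·D + (3/4)·E = (-71/8, -65/8).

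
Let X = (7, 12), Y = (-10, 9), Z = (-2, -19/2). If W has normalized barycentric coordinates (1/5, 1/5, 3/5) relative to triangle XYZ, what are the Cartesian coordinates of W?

(-9/5, -3/2)

W = (1/5)·X + (1/5)·Y + (3/5)·Z.
x-coordinate: (1/5)·7 + (1/5)·(-10) + (3/5)·(-2) = -9/5.
y-coordinate: (1/5)·12 + (1/5)·9 + (3/5)·(-19/2) = -3/2.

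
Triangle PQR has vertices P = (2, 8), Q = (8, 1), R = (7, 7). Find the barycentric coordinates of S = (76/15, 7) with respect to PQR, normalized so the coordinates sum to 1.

Signed area of the reference triangle: [PQR] = ½·(2·(1−7) + 8·(7−8) + 7·(8−1)) = ½·(-12 − 8 + 49) = 29/2.
[SQR] = ½·((76/15)·(1−7) + 8·(7−7) + 7·(7−1)) = ½·(-152/5 + 0 + 42) = 29/5, so the P-coordinate is (29/5)/(29/2) = 2/5.
[PSR] = ½·(2·(7−7) + (76/15)·(7−8) + 7·(8−7)) = ½·(0 − 76/15 + 7) = 29/30, so the Q-coordinate is 1/15.
[PQS] = ½·(2·(1−7) + 8·(7−8) + (76/15)·(8−1)) = ½·(-12 − 8 + 532/15) = 116/15, so the R-coordinate is 8/15.

(2/5, 1/15, 8/15)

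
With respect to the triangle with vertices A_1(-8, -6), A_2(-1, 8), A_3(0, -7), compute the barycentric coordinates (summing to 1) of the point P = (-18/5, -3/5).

Signed area of the reference triangle: [A_1A_2A_3] = ½·((-8)·(8−(-7)) + (-1)·(-7−(-6)) + 0·(-6−8)) = ½·(-120 + 1 + 0) = -119/2.
[PA_2A_3] = ½·((-18/5)·(8−(-7)) + (-1)·(-7−(-3/5)) + 0·(-3/5−8)) = ½·(-54 + 32/5 + 0) = -119/5, so the A_1-coordinate is (-119/5)/(-119/2) = 2/5.
[A_1PA_3] = ½·((-8)·(-3/5−(-7)) + (-18/5)·(-7−(-6)) + 0·(-6−(-3/5))) = ½·(-256/5 + 18/5 + 0) = -119/5, so the A_2-coordinate is 2/5.
[A_1A_2P] = ½·((-8)·(8−(-3/5)) + (-1)·(-3/5−(-6)) + (-18/5)·(-6−8)) = ½·(-344/5 − 27/5 + 252/5) = -119/10, so the A_3-coordinate is 1/5.
Check: 2/5 + 2/5 + 1/5 = 1.

(2/5, 2/5, 1/5)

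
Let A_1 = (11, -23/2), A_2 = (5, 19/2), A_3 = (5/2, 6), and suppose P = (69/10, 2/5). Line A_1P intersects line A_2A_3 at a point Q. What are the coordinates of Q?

Barycentric coordinates of P with respect to A_1A_2A_3: (2/5, 2/5, 1/5).
On side A_2A_3 the A_1-coordinate is zero; dropping P's A_1-weight 2/5 and renormalizing the remaining 2/5 : 1/5 gives weights 2/3, 1/3 on A_2, A_3.
Q = (2/3)·(5, 19/2) + (1/3)·(5/2, 6) = (25/6, 25/3).

(25/6, 25/3)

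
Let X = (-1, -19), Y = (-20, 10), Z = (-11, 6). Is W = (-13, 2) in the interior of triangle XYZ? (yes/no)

yes

Barycentric coordinates of W: (44/185, 18/37, 51/185).
The three coordinates are positive, positive, positive; a point is interior exactly when all three are positive.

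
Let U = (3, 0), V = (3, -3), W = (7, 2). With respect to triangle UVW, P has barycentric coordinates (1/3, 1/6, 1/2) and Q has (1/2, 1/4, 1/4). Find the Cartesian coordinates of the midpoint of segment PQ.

Barycentric coordinates of the midpoint are the average: (5/12, 5/24, 3/8).
Converting: (5/12)·U + (5/24)·V + (3/8)·W = (9/2, 1/8).

(9/2, 1/8)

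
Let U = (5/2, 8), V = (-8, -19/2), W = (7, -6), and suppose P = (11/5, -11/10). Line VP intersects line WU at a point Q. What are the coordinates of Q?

Barycentric coordinates of P with respect to UVW: (2/5, 1/5, 2/5).
On side WU the V-coordinate is zero; dropping P's V-weight 1/5 and renormalizing the remaining 2/5 : 2/5 gives weights 1/2, 1/2 on W, U.
Q = (1/2)·(7, -6) + (1/2)·(5/2, 8) = (19/4, 1).

(19/4, 1)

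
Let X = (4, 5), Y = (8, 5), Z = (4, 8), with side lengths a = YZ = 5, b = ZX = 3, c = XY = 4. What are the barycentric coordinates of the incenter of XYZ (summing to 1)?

The incenter has barycentric coordinates proportional to the opposite side lengths: (5 : 3 : 4).
Normalizing by 5+3+4 = 12 gives (5/12, 1/4, 1/3).

(5/12, 1/4, 1/3)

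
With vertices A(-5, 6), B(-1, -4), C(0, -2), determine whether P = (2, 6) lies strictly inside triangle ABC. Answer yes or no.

Barycentric coordinates of P: (2/9, -28/9, 35/9).
The three coordinates are positive, negative, positive; a point is interior exactly when all three are positive.

no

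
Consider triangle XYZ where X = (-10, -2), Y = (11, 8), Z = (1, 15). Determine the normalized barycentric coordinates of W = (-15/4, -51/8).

(1, 5/8, -5/8)

Signed area of the reference triangle: [XYZ] = ½·((-10)·(8−15) + 11·(15−(-2)) + 1·(-2−8)) = ½·(70 + 187 − 10) = 247/2.
[WYZ] = ½·((-15/4)·(8−15) + 11·(15−(-51/8)) + 1·(-51/8−8)) = ½·(105/4 + 1881/8 − 115/8) = 247/2, so the X-coordinate is (247/2)/(247/2) = 1.
[XWZ] = ½·((-10)·(-51/8−15) + (-15/4)·(15−(-2)) + 1·(-2−(-51/8))) = ½·(855/4 − 255/4 + 35/8) = 1235/16, so the Y-coordinate is 5/8.
[XYW] = ½·((-10)·(8−(-51/8)) + 11·(-51/8−(-2)) + (-15/4)·(-2−8)) = ½·(-575/4 − 385/8 + 75/2) = -1235/16, so the Z-coordinate is -5/8.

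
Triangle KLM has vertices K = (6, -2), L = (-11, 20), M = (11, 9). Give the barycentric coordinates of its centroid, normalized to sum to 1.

(1/3, 1/3, 1/3)

The centroid is the average of the vertices, so each weight is 1/3.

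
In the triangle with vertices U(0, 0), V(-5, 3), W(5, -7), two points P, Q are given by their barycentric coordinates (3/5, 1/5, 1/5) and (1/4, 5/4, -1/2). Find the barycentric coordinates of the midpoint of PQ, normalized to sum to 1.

(17/40, 29/40, -3/20)

Since both coordinate triples sum to 1, the midpoint's barycentrics are the componentwise average.
(3/5+1/4)/2 = 17/40; similarly 29/40 and -3/20.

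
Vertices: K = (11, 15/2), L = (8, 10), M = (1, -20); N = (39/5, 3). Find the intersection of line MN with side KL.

Barycentric coordinates of N with respect to KLM: (2/5, 2/5, 1/5).
On side KL the M-coordinate is zero; dropping N's M-weight 1/5 and renormalizing the remaining 2/5 : 2/5 gives weights 1/2, 1/2 on K, L.
J = (1/2)·(11, 15/2) + (1/2)·(8, 10) = (19/2, 35/4).

(19/2, 35/4)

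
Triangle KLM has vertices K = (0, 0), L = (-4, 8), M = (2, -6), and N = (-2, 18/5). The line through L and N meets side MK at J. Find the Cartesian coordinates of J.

(1, -3)

Barycentric coordinates of N with respect to KLM: (1/5, 3/5, 1/5).
On side MK the L-coordinate is zero; dropping N's L-weight 3/5 and renormalizing the remaining 1/5 : 1/5 gives weights 1/2, 1/2 on M, K.
J = (1/2)·(2, -6) + (1/2)·(0, 0) = (1, -3).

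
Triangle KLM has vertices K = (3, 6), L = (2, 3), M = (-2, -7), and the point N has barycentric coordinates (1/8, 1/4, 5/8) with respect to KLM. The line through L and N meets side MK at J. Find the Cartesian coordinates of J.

Line LN meets MK where the L-coordinate vanishes; zeroing N's L-weight and renormalizing leaves M, K-weights 5/8 : 1/8 → (5/6, 1/6).
So J = (5/6)·M + (1/6)·K = (-7/6, -29/6).

(-7/6, -29/6)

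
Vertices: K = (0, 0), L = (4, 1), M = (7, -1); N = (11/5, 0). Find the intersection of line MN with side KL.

Barycentric coordinates of N with respect to KLM: (3/5, 1/5, 1/5).
On side KL the M-coordinate is zero; dropping N's M-weight 1/5 and renormalizing the remaining 3/5 : 1/5 gives weights 3/4, 1/4 on K, L.
J = (3/4)·(0, 0) + (1/4)·(4, 1) = (1, 1/4).

(1, 1/4)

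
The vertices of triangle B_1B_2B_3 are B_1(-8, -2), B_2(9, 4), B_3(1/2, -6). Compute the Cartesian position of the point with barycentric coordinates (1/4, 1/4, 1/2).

(1/2, -5/2)

M = (1/4)·B_1 + (1/4)·B_2 + (1/2)·B_3.
x-coordinate: (1/4)·(-8) + (1/4)·9 + (1/2)·(1/2) = 1/2.
y-coordinate: (1/4)·(-2) + (1/4)·4 + (1/2)·(-6) = -5/2.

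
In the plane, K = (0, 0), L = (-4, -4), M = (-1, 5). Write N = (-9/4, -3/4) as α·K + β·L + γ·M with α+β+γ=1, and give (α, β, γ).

(1/4, 1/2, 1/4)

Signed area of the reference triangle: [KLM] = ½·(0·(-4−5) + (-4)·(5−0) + (-1)·(0−(-4))) = ½·(0 − 20 − 4) = -12.
[NLM] = ½·((-9/4)·(-4−5) + (-4)·(5−(-3/4)) + (-1)·(-3/4−(-4))) = ½·(81/4 − 23 − 13/4) = -3, so the K-coordinate is (-3)/(-12) = 1/4.
[KNM] = ½·(0·(-3/4−5) + (-9/4)·(5−0) + (-1)·(0−(-3/4))) = ½·(0 − 45/4 − 3/4) = -6, so the L-coordinate is 1/2.
[KLN] = ½·(0·(-4−(-3/4)) + (-4)·(-3/4−0) + (-9/4)·(0−(-4))) = ½·(0 + 3 − 9) = -3, so the M-coordinate is 1/4.
Check: 1/4 + 1/2 + 1/4 = 1.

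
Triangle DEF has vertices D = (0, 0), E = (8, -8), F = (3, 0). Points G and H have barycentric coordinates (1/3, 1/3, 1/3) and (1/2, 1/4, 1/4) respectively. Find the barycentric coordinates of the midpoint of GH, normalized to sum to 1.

(5/12, 7/24, 7/24)

Since both coordinate triples sum to 1, the midpoint's barycentrics are the componentwise average.
(1/3+1/2)/2 = 5/12; similarly 7/24 and 7/24.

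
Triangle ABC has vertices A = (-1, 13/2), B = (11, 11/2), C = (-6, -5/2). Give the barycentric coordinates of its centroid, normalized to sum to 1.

(1/3, 1/3, 1/3)

The centroid is the average of the vertices, so each weight is 1/3.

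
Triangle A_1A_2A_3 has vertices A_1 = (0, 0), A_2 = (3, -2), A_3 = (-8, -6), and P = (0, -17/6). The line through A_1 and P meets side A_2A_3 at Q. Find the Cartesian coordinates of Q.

Barycentric coordinates of P with respect to A_1A_2A_3: (1/12, 2/3, 1/4).
On side A_2A_3 the A_1-coordinate is zero; dropping P's A_1-weight 1/12 and renormalizing the remaining 2/3 : 1/4 gives weights 8/11, 3/11 on A_2, A_3.
Q = (8/11)·(3, -2) + (3/11)·(-8, -6) = (0, -34/11).

(0, -34/11)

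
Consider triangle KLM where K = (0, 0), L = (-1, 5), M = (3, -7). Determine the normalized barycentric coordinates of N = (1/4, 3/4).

Signed area of the reference triangle: [KLM] = ½·(0·(5−(-7)) + (-1)·(-7−0) + 3·(0−5)) = ½·(0 + 7 − 15) = -4.
[NLM] = ½·((1/4)·(5−(-7)) + (-1)·(-7−(3/4)) + 3·(3/4−5)) = ½·(3 + 31/4 − 51/4) = -1, so the K-coordinate is (-1)/(-4) = 1/4.
[KNM] = ½·(0·(3/4−(-7)) + (1/4)·(-7−0) + 3·(0−(3/4))) = ½·(0 − 7/4 − 9/4) = -2, so the L-coordinate is 1/2.
[KLN] = ½·(0·(5−(3/4)) + (-1)·(3/4−0) + (1/4)·(0−5)) = ½·(0 − 3/4 − 5/4) = -1, so the M-coordinate is 1/4.

(1/4, 1/2, 1/4)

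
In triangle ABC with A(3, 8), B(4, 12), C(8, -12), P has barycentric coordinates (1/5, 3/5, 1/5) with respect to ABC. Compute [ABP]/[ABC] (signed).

1/5

The signed ratio [ABP]/[ABC] equals the barycentric coordinate of P at vertex C, which is 1/5.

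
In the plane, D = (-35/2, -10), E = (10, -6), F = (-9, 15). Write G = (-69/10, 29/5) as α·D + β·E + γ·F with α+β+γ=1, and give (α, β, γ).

(1/5, 1/5, 3/5)

Signed area of the reference triangle: [DEF] = ½·((-35/2)·(-6−15) + 10·(15−(-10)) + (-9)·(-10−(-6))) = ½·(735/2 + 250 + 36) = 1307/4.
[GEF] = ½·((-69/10)·(-6−15) + 10·(15−(29/5)) + (-9)·(29/5−(-6))) = ½·(1449/10 + 92 − 531/5) = 1307/20, so the D-coordinate is (1307/20)/(1307/4) = 1/5.
[DGF] = ½·((-35/2)·(29/5−15) + (-69/10)·(15−(-10)) + (-9)·(-10−(29/5))) = ½·(161 − 345/2 + 711/5) = 1307/20, so the E-coordinate is 1/5.
[DEG] = ½·((-35/2)·(-6−(29/5)) + 10·(29/5−(-10)) + (-69/10)·(-10−(-6))) = ½·(413/2 + 158 + 138/5) = 3921/20, so the F-coordinate is 3/5.
Check: 1/5 + 1/5 + 3/5 = 1.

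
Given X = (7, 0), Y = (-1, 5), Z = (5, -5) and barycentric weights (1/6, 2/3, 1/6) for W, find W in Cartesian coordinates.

W = (1/6)·X + (2/3)·Y + (1/6)·Z.
x-coordinate: (1/6)·7 + (2/3)·(-1) + (1/6)·5 = 4/3.
y-coordinate: (1/6)·0 + (2/3)·5 + (1/6)·(-5) = 5/2.

(4/3, 5/2)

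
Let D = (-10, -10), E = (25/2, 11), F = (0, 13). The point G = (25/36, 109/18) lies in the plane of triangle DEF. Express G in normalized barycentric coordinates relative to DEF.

Signed area of the reference triangle: [DEF] = ½·((-10)·(11−13) + (25/2)·(13−(-10)) + 0·(-10−11)) = ½·(20 + 575/2 + 0) = 615/4.
[GEF] = ½·((25/36)·(11−13) + (25/2)·(13−(109/18)) + 0·(109/18−11)) = ½·(-25/18 + 3125/36 + 0) = 1025/24, so the D-coordinate is (1025/24)/(615/4) = 5/18.
[DGF] = ½·((-10)·(109/18−13) + (25/36)·(13−(-10)) + 0·(-10−(109/18))) = ½·(625/9 + 575/36 + 0) = 1025/24, so the E-coordinate is 5/18.
[DEG] = ½·((-10)·(11−(109/18)) + (25/2)·(109/18−(-10)) + (25/36)·(-10−11)) = ½·(-445/9 + 7225/36 − 175/12) = 205/3, so the F-coordinate is 4/9.

(5/18, 5/18, 4/9)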